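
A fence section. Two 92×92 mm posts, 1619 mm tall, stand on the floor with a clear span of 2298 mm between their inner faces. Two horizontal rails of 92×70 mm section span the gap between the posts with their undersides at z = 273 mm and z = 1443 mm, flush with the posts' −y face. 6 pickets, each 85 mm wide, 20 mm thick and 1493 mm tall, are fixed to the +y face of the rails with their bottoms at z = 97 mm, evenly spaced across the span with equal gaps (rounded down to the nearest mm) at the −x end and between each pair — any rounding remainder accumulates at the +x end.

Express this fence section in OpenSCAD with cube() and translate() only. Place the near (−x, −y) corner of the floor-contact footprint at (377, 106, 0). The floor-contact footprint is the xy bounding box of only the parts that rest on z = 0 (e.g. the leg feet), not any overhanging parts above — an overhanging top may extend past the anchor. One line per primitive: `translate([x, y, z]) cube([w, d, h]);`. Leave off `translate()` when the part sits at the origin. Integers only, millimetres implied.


translate([377, 106, 0]) cube([92, 92, 1619]);
translate([2767, 106, 0]) cube([92, 92, 1619]);
translate([469, 106, 273]) cube([2298, 92, 70]);
translate([469, 106, 1443]) cube([2298, 92, 70]);
translate([724, 198, 97]) cube([85, 20, 1493]);
translate([1064, 198, 97]) cube([85, 20, 1493]);
translate([1404, 198, 97]) cube([85, 20, 1493]);
translate([1744, 198, 97]) cube([85, 20, 1493]);
translate([2084, 198, 97]) cube([85, 20, 1493]);
translate([2424, 198, 97]) cube([85, 20, 1493]);


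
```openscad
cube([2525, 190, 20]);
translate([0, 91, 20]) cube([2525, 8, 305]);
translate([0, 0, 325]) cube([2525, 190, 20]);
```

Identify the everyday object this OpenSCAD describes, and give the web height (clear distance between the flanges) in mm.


An I-beam. The web height is 305 mm.

Two wide flanges with a thin centred web — an I-beam. Overall 345 mm minus two 20 mm flanges gives a web of 345 − 2·20 = 305 mm.


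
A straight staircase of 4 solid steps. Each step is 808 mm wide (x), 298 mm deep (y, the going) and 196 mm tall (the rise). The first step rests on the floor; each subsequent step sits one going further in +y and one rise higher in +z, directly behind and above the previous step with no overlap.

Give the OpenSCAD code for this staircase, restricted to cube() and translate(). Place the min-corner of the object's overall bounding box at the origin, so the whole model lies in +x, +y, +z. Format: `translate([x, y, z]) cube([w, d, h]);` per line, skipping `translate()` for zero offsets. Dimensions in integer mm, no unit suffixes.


cube([808, 298, 196]);
translate([0, 298, 196]) cube([808, 298, 196]);
translate([0, 596, 392]) cube([808, 298, 196]);
translate([0, 894, 588]) cube([808, 298, 196]);


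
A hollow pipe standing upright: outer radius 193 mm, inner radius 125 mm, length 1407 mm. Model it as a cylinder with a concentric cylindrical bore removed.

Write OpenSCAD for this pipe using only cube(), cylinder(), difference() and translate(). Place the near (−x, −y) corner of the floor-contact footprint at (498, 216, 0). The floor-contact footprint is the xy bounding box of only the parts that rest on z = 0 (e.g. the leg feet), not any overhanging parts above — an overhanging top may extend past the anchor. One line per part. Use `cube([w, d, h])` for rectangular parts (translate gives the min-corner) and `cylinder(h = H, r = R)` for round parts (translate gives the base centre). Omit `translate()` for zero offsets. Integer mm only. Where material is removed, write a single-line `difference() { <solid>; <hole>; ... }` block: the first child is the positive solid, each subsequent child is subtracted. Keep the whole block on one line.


difference() { translate([691, 409, 0]) cylinder(h = 1407, r = 193); translate([691, 409, 0]) cylinder(h = 1407, r = 125); }


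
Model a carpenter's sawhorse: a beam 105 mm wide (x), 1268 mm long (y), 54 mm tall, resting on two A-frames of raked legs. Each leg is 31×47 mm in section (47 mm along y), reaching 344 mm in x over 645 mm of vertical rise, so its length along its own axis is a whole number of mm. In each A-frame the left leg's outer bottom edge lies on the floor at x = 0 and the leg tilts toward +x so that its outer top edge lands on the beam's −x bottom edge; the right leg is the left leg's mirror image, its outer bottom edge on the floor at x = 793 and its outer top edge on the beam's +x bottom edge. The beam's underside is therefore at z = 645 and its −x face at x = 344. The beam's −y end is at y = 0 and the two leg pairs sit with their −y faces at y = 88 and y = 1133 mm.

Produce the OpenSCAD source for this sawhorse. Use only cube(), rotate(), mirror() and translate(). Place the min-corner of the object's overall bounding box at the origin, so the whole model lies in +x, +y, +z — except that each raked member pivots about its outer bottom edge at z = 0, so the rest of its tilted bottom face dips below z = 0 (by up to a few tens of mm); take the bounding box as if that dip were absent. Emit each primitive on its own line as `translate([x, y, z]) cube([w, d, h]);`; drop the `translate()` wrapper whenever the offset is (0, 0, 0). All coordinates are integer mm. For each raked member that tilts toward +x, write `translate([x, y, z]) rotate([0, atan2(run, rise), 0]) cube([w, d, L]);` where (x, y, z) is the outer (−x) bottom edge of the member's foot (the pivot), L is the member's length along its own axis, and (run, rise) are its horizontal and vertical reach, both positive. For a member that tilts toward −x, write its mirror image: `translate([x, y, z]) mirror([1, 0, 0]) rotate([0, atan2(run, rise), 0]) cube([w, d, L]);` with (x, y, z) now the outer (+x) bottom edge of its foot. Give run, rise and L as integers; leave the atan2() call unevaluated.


// leg length = √(344² + 645²) = 731
// right-leg outer foot x = 2·344 + 105 = 793
// beam min-corner = (344, 0, 645)
translate([344, 0, 645]) cube([105, 1268, 54]);
translate([0, 88, 0]) rotate([0, atan2(344, 645), 0]) cube([31, 47, 731]);
translate([793, 88, 0]) mirror([1, 0, 0]) rotate([0, atan2(344, 645), 0]) cube([31, 47, 731]);
translate([0, 1133, 0]) rotate([0, atan2(344, 645), 0]) cube([31, 47, 731]);
translate([793, 1133, 0]) mirror([1, 0, 0]) rotate([0, atan2(344, 645), 0]) cube([31, 47, 731]);


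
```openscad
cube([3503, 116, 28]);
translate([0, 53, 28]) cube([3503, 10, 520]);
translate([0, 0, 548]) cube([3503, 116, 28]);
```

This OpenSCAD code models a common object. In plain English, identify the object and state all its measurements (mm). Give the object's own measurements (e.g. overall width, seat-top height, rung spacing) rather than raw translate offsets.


An I-beam lying along x, 3503 mm long. Overall section height 576 mm. Two flanges 116 mm wide (y) and 28 mm thick, one on the floor and one at the top; a web 10 mm thick runs between them, centred on the flange width.


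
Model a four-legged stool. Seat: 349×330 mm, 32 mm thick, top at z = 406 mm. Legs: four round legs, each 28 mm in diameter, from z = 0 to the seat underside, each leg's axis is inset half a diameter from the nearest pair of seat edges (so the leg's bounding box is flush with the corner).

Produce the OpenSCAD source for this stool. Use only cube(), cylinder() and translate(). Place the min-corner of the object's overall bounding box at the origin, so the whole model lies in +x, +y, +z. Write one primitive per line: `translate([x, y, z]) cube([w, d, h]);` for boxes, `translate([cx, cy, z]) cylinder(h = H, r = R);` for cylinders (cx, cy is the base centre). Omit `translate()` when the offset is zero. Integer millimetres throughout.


translate([0, 0, 374]) cube([349, 330, 32]);
translate([14, 14, 0]) cylinder(h = 374, r = 14);
translate([335, 14, 0]) cylinder(h = 374, r = 14);
translate([14, 316, 0]) cylinder(h = 374, r = 14);
translate([335, 316, 0]) cylinder(h = 374, r = 14);


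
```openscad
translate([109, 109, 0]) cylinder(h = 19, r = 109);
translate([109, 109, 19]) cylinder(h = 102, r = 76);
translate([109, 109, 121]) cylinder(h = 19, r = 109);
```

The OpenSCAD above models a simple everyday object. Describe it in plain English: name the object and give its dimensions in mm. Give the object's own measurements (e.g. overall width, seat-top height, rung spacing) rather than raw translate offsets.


A spool: two coaxial disc flanges of radius 109 mm and thickness 19 mm, joined by a core cylinder of radius 76 mm and height 102 mm. The lower flange rests on z = 0 and the three cylinders share a vertical axis.


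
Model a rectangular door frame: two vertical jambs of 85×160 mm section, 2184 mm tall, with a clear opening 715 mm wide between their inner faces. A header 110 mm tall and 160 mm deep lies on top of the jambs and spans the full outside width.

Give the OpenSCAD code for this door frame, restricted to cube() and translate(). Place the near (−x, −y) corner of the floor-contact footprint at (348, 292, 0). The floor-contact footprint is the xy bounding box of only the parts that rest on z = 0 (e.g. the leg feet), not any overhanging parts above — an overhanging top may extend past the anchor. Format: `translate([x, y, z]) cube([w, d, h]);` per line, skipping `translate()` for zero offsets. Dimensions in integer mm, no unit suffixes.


translate([348, 292, 0]) cube([85, 160, 2184]);
translate([1148, 292, 0]) cube([85, 160, 2184]);
translate([348, 292, 2184]) cube([885, 160, 110]);


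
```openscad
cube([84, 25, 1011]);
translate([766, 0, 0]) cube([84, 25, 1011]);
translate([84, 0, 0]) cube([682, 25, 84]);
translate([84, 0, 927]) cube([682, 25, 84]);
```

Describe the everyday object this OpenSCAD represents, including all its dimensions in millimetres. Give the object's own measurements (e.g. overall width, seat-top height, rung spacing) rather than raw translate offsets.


A rectangular picture frame lying in the x–z plane (depth along y). The opening is 682 mm wide (x) by 843 mm tall (z), surrounded by a border 84 mm wide on all four sides. The frame is 25 mm deep and is made of two full-height vertical stiles with two horizontal rails fitted between them.


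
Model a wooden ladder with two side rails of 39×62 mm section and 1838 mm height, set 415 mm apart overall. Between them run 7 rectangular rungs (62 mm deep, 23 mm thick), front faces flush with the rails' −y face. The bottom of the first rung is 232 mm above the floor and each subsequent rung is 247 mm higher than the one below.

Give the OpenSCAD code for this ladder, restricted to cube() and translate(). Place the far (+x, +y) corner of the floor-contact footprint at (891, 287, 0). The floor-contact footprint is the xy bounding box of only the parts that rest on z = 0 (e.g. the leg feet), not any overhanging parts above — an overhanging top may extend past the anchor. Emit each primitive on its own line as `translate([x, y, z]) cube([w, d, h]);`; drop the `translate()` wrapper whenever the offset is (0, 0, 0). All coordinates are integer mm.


translate([476, 225, 0]) cube([39, 62, 1838]);
translate([852, 225, 0]) cube([39, 62, 1838]);
translate([515, 225, 232]) cube([337, 62, 23]);
translate([515, 225, 479]) cube([337, 62, 23]);
translate([515, 225, 726]) cube([337, 62, 23]);
translate([515, 225, 973]) cube([337, 62, 23]);
translate([515, 225, 1220]) cube([337, 62, 23]);
translate([515, 225, 1467]) cube([337, 62, 23]);
translate([515, 225, 1714]) cube([337, 62, 23]);


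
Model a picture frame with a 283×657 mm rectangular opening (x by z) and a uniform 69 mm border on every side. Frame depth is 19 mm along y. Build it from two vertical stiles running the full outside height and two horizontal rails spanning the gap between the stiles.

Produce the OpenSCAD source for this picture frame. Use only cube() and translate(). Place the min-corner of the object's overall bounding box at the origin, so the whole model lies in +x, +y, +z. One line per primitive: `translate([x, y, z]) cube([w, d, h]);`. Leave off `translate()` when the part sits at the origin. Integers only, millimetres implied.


cube([69, 19, 795]);
translate([352, 0, 0]) cube([69, 19, 795]);
translate([69, 0, 0]) cube([283, 19, 69]);
translate([69, 0, 726]) cube([283, 19, 69]);


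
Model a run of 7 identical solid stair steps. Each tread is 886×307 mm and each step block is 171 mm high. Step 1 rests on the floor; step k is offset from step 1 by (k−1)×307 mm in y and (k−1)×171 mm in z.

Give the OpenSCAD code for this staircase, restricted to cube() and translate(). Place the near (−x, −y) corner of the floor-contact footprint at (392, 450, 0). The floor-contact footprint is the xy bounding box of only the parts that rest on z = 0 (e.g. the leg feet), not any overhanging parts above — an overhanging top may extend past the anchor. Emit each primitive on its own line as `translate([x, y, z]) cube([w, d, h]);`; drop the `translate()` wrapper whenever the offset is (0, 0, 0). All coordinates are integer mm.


translate([392, 450, 0]) cube([886, 307, 171]);
translate([392, 757, 171]) cube([886, 307, 171]);
translate([392, 1064, 342]) cube([886, 307, 171]);
translate([392, 1371, 513]) cube([886, 307, 171]);
translate([392, 1678, 684]) cube([886, 307, 171]);
translate([392, 1985, 855]) cube([886, 307, 171]);
translate([392, 2292, 1026]) cube([886, 307, 171]);


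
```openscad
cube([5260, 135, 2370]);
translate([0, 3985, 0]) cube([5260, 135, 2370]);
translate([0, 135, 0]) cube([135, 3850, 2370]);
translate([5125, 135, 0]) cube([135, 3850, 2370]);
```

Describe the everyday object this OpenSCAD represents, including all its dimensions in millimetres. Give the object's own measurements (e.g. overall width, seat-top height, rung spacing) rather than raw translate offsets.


The wall frame of a small rectangular building: four walls, each 2370 mm tall and 135 mm thick, enclosing a footprint 5260 mm (x) by 4120 mm (y) outside-to-outside, with no floor or roof. The front and back walls (the −y and +y sides) span the full width; the two side walls fit between them.


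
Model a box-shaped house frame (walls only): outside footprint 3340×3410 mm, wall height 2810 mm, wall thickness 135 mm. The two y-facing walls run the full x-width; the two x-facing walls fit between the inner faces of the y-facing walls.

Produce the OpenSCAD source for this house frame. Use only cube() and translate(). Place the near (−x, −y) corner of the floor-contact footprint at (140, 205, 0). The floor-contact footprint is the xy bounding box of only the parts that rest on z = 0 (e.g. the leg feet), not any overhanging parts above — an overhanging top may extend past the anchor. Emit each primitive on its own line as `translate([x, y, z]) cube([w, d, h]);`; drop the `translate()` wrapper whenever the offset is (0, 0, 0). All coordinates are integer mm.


translate([140, 205, 0]) cube([3340, 135, 2810]);
translate([140, 3480, 0]) cube([3340, 135, 2810]);
translate([140, 340, 0]) cube([135, 3140, 2810]);
translate([3345, 340, 0]) cube([135, 3140, 2810]);


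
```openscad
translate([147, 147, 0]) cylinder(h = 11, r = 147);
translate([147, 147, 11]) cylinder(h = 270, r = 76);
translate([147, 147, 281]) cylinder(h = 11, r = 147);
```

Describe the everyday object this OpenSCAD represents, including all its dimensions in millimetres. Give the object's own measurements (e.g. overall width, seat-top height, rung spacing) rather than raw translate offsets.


A spool: two coaxial disc flanges of radius 147 mm and thickness 11 mm, joined by a core cylinder of radius 76 mm and height 270 mm. The lower flange rests on z = 0 and the three cylinders share a vertical axis.


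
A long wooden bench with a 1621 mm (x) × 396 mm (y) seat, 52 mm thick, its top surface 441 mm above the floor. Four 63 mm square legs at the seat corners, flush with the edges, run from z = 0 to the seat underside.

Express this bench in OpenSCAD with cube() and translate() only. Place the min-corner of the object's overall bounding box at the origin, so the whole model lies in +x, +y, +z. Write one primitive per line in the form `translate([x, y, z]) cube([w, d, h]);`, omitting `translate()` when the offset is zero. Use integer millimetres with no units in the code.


translate([0, 0, 389]) cube([1621, 396, 52]);
cube([63, 63, 389]);
translate([0, 333, 0]) cube([63, 63, 389]);
translate([1558, 0, 0]) cube([63, 63, 389]);
translate([1558, 333, 0]) cube([63, 63, 389]);


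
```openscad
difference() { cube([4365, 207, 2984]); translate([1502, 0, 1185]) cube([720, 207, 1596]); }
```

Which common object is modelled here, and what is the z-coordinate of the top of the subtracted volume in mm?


A wall with a window opening. The window head height is 2781 mm.

A wall with a rectangular opening subtracted — a window. Sill at z = 1185, opening 1596 mm tall, so the head is at 1185 + 1596 = 2781 mm.


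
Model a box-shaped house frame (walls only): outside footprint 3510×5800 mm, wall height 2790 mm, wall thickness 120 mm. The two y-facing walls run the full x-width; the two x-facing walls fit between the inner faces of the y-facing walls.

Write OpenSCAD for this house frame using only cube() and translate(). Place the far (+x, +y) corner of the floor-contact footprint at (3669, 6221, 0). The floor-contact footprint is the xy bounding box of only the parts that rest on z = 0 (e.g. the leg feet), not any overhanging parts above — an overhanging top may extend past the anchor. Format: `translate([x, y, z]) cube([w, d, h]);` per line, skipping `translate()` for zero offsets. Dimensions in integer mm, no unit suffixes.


translate([159, 421, 0]) cube([3510, 120, 2790]);
translate([159, 6101, 0]) cube([3510, 120, 2790]);
translate([159, 541, 0]) cube([120, 5560, 2790]);
translate([3549, 541, 0]) cube([120, 5560, 2790]);


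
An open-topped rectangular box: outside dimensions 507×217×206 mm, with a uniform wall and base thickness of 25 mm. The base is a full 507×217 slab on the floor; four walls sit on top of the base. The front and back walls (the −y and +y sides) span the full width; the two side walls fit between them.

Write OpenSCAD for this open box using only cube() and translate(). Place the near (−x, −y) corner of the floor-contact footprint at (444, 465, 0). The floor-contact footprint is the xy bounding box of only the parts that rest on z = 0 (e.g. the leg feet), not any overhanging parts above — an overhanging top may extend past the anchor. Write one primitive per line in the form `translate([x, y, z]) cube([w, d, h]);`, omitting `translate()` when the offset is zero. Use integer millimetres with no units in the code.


translate([444, 465, 0]) cube([507, 217, 25]);
translate([444, 465, 25]) cube([507, 25, 181]);
translate([444, 657, 25]) cube([507, 25, 181]);
translate([444, 490, 25]) cube([25, 167, 181]);
translate([926, 490, 25]) cube([25, 167, 181]);


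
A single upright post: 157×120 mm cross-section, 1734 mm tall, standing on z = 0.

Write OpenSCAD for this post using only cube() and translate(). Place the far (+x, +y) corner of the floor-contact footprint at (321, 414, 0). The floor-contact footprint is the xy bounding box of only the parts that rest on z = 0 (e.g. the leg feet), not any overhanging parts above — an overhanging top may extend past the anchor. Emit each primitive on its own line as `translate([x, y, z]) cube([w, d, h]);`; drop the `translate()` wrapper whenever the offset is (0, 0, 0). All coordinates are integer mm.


translate([164, 294, 0]) cube([157, 120, 1734]);


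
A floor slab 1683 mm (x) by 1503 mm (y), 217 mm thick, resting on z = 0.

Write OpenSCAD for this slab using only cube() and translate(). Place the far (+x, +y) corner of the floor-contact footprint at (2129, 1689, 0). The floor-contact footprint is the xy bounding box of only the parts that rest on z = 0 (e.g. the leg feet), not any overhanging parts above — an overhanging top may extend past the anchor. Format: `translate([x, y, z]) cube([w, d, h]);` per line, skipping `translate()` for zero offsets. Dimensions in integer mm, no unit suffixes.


translate([446, 186, 0]) cube([1683, 1503, 217]);


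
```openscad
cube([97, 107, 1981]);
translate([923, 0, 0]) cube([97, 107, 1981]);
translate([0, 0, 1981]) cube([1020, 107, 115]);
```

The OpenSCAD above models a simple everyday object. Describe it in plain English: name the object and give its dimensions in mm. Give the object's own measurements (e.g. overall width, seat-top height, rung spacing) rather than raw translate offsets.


A door frame. The clear opening is 826 mm wide and 1981 mm high. Two 97 mm wide jambs, 107 mm deep, stand either side of the opening from the floor to the top of the opening. A 115 mm thick head sits across the top of both jambs, spanning the full outside width of the frame.


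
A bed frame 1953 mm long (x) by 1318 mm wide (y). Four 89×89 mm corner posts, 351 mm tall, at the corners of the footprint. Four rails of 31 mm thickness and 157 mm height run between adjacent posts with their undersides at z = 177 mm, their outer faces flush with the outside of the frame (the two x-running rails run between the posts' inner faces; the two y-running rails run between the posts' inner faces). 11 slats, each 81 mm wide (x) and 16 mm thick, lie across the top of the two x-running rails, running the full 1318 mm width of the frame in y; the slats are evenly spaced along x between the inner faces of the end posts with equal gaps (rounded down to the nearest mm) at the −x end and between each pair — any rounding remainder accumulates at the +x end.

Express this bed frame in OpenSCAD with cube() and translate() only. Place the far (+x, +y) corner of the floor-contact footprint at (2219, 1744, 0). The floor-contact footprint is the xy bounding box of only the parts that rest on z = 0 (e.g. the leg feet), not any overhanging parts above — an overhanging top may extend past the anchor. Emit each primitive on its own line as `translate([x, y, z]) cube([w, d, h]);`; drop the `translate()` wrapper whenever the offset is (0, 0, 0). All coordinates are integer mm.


translate([266, 426, 0]) cube([89, 89, 351]);
translate([266, 1655, 0]) cube([89, 89, 351]);
translate([2130, 426, 0]) cube([89, 89, 351]);
translate([2130, 1655, 0]) cube([89, 89, 351]);
translate([355, 426, 177]) cube([1775, 31, 157]);
translate([355, 1713, 177]) cube([1775, 31, 157]);
translate([266, 515, 177]) cube([31, 1140, 157]);
translate([2188, 515, 177]) cube([31, 1140, 157]);
translate([428, 426, 334]) cube([81, 1318, 16]);
translate([582, 426, 334]) cube([81, 1318, 16]);
translate([736, 426, 334]) cube([81, 1318, 16]);
translate([890, 426, 334]) cube([81, 1318, 16]);
translate([1044, 426, 334]) cube([81, 1318, 16]);
translate([1198, 426, 334]) cube([81, 1318, 16]);
translate([1352, 426, 334]) cube([81, 1318, 16]);
translate([1506, 426, 334]) cube([81, 1318, 16]);
translate([1660, 426, 334]) cube([81, 1318, 16]);
translate([1814, 426, 334]) cube([81, 1318, 16]);
translate([1968, 426, 334]) cube([81, 1318, 16]);


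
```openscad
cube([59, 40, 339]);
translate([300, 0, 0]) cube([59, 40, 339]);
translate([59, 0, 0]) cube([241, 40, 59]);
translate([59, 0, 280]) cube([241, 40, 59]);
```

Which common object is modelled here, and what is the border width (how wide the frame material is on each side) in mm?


A picture frame. The border width is 59 mm.

Four thin pieces enclosing a rectangular opening — a picture frame. The two full-height stiles are 339 mm tall; the top rail sits at z = 280 and is 59 mm tall, so the border above the opening is 339 − 280 = 59 mm, matching the stile x-width.


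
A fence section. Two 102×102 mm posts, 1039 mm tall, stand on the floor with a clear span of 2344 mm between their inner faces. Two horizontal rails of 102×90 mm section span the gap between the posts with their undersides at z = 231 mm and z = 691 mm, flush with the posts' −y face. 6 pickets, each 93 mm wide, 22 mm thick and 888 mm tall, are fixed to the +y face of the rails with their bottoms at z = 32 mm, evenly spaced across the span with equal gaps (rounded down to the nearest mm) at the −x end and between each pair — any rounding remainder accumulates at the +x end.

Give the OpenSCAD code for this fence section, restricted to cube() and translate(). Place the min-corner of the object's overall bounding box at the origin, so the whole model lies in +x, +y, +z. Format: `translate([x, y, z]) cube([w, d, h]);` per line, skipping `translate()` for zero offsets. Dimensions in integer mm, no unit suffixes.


cube([102, 102, 1039]);
translate([2446, 0, 0]) cube([102, 102, 1039]);
translate([102, 0, 231]) cube([2344, 102, 90]);
translate([102, 0, 691]) cube([2344, 102, 90]);
translate([357, 102, 32]) cube([93, 22, 888]);
translate([705, 102, 32]) cube([93, 22, 888]);
translate([1053, 102, 32]) cube([93, 22, 888]);
translate([1401, 102, 32]) cube([93, 22, 888]);
translate([1749, 102, 32]) cube([93, 22, 888]);
translate([2097, 102, 32]) cube([93, 22, 888]);


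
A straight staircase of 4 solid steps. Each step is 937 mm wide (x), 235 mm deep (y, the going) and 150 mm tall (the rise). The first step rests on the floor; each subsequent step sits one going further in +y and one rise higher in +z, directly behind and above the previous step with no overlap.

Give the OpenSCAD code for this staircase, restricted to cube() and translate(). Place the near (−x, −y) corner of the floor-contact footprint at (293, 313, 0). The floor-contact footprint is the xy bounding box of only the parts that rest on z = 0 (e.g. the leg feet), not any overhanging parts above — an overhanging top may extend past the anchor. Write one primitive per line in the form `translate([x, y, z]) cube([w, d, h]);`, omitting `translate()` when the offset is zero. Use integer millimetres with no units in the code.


translate([293, 313, 0]) cube([937, 235, 150]);
translate([293, 548, 150]) cube([937, 235, 150]);
translate([293, 783, 300]) cube([937, 235, 150]);
translate([293, 1018, 450]) cube([937, 235, 150]);


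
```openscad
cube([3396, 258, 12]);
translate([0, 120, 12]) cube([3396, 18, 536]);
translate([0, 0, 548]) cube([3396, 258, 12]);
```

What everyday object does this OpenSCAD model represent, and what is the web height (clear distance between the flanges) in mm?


An I-beam. The web height is 536 mm.

Two wide flanges with a thin centred web — an I-beam. Overall 560 mm minus two 12 mm flanges gives a web of 560 − 2·12 = 536 mm.


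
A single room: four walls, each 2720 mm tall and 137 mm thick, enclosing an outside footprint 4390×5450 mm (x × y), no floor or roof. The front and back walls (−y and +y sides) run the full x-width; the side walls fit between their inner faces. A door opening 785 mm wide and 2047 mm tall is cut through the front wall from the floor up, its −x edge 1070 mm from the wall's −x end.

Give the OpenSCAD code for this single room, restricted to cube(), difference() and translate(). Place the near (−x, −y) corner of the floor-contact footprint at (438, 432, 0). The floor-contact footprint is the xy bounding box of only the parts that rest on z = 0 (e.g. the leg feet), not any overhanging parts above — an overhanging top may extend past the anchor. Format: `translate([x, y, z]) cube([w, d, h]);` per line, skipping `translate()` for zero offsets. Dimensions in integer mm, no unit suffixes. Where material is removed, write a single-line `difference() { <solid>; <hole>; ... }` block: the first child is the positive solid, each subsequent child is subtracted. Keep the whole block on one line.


difference() { translate([438, 432, 0]) cube([4390, 137, 2720]); translate([1508, 432, 0]) cube([785, 137, 2047]); }
translate([438, 5745, 0]) cube([4390, 137, 2720]);
translate([438, 569, 0]) cube([137, 5176, 2720]);
translate([4691, 569, 0]) cube([137, 5176, 2720]);


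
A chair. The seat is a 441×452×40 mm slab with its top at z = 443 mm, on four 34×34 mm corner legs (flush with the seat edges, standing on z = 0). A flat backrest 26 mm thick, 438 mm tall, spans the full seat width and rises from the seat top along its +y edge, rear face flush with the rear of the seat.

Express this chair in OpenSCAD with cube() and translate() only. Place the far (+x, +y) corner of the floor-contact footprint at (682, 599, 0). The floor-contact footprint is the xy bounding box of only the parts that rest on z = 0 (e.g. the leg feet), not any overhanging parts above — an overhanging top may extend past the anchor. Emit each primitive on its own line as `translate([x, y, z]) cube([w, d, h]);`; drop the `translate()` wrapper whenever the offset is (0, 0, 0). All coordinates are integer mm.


translate([241, 147, 403]) cube([441, 452, 40]);
translate([241, 147, 0]) cube([34, 34, 403]);
translate([648, 147, 0]) cube([34, 34, 403]);
translate([241, 565, 0]) cube([34, 34, 403]);
translate([648, 565, 0]) cube([34, 34, 403]);
translate([241, 573, 443]) cube([441, 26, 438]);


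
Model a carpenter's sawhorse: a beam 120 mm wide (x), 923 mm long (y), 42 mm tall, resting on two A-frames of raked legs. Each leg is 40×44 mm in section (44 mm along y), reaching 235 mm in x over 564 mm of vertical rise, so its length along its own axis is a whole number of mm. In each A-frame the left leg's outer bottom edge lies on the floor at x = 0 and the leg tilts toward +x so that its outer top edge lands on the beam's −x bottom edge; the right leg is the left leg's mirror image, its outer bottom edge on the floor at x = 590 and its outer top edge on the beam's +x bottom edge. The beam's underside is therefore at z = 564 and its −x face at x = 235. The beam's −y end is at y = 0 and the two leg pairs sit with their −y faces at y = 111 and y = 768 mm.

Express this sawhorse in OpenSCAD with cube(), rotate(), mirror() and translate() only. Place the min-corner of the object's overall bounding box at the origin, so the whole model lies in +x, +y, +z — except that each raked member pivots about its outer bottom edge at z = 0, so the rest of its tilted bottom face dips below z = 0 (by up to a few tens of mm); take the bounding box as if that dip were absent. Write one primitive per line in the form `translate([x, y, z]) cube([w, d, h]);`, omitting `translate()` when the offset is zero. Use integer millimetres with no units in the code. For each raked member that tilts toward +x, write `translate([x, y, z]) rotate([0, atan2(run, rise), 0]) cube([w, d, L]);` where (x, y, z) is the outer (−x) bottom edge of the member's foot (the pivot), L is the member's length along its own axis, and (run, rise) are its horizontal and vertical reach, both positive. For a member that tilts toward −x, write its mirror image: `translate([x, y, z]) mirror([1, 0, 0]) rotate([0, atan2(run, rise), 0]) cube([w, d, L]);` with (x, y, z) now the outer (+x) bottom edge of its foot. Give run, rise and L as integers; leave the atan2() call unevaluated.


// leg length = √(235² + 564²) = 611
// right-leg outer foot x = 2·235 + 120 = 590
// beam min-corner = (235, 0, 564)
translate([235, 0, 564]) cube([120, 923, 42]);
translate([0, 111, 0]) rotate([0, atan2(235, 564), 0]) cube([40, 44, 611]);
translate([590, 111, 0]) mirror([1, 0, 0]) rotate([0, atan2(235, 564), 0]) cube([40, 44, 611]);
translate([0, 768, 0]) rotate([0, atan2(235, 564), 0]) cube([40, 44, 611]);
translate([590, 768, 0]) mirror([1, 0, 0]) rotate([0, atan2(235, 564), 0]) cube([40, 44, 611]);


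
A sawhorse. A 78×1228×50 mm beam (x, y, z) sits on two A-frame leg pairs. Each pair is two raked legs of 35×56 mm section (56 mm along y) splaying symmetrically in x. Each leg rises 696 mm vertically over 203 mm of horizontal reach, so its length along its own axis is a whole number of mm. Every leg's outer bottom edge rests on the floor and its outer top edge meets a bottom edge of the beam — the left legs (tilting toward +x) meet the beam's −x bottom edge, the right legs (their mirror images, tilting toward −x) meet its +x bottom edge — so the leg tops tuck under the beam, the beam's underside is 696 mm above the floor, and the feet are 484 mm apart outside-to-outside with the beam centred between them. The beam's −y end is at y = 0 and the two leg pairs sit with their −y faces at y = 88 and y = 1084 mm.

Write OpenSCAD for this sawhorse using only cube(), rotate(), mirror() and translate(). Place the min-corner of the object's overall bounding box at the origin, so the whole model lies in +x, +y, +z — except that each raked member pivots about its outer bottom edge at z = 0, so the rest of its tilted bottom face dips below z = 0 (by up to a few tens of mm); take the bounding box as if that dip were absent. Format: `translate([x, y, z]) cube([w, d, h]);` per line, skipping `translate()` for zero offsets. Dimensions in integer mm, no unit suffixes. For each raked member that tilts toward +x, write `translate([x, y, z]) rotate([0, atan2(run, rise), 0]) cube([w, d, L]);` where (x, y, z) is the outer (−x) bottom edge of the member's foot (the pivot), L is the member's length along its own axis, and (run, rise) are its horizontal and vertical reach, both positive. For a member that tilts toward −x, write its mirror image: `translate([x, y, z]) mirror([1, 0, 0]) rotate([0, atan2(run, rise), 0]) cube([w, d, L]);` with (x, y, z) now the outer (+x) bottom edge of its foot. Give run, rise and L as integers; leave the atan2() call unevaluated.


translate([203, 0, 696]) cube([78, 1228, 50]);
translate([0, 88, 0]) rotate([0, atan2(203, 696), 0]) cube([35, 56, 725]);
translate([484, 88, 0]) mirror([1, 0, 0]) rotate([0, atan2(203, 696), 0]) cube([35, 56, 725]);
translate([0, 1084, 0]) rotate([0, atan2(203, 696), 0]) cube([35, 56, 725]);
translate([484, 1084, 0]) mirror([1, 0, 0]) rotate([0, atan2(203, 696), 0]) cube([35, 56, 725]);


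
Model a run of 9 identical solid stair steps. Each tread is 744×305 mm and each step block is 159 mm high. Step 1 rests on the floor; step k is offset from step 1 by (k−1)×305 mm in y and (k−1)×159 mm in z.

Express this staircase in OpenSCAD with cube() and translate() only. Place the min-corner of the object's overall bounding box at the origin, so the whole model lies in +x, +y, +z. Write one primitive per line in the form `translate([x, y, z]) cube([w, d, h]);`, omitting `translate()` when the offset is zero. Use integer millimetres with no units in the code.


cube([744, 305, 159]);
translate([0, 305, 159]) cube([744, 305, 159]);
translate([0, 610, 318]) cube([744, 305, 159]);
translate([0, 915, 477]) cube([744, 305, 159]);
translate([0, 1220, 636]) cube([744, 305, 159]);
translate([0, 1525, 795]) cube([744, 305, 159]);
translate([0, 1830, 954]) cube([744, 305, 159]);
translate([0, 2135, 1113]) cube([744, 305, 159]);
translate([0, 2440, 1272]) cube([744, 305, 159]);


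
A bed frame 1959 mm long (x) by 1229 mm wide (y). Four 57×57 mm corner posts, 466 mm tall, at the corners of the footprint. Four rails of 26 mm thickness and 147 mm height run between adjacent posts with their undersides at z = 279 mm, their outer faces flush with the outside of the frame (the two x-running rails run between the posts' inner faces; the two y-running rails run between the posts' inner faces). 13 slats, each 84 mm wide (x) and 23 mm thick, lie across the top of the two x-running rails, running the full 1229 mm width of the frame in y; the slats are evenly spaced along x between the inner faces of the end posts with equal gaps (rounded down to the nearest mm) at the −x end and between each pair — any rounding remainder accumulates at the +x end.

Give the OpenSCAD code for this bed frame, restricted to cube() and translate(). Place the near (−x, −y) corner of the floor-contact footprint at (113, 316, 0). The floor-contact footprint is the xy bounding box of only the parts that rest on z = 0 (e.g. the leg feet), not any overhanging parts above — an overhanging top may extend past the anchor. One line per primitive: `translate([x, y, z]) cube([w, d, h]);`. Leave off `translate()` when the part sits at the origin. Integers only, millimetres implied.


translate([113, 316, 0]) cube([57, 57, 466]);
translate([113, 1488, 0]) cube([57, 57, 466]);
translate([2015, 316, 0]) cube([57, 57, 466]);
translate([2015, 1488, 0]) cube([57, 57, 466]);
translate([170, 316, 279]) cube([1845, 26, 147]);
translate([170, 1519, 279]) cube([1845, 26, 147]);
translate([113, 373, 279]) cube([26, 1115, 147]);
translate([2046, 373, 279]) cube([26, 1115, 147]);
translate([223, 316, 426]) cube([84, 1229, 23]);
translate([360, 316, 426]) cube([84, 1229, 23]);
translate([497, 316, 426]) cube([84, 1229, 23]);
translate([634, 316, 426]) cube([84, 1229, 23]);
translate([771, 316, 426]) cube([84, 1229, 23]);
translate([908, 316, 426]) cube([84, 1229, 23]);
translate([1045, 316, 426]) cube([84, 1229, 23]);
translate([1182, 316, 426]) cube([84, 1229, 23]);
translate([1319, 316, 426]) cube([84, 1229, 23]);
translate([1456, 316, 426]) cube([84, 1229, 23]);
translate([1593, 316, 426]) cube([84, 1229, 23]);
translate([1730, 316, 426]) cube([84, 1229, 23]);
translate([1867, 316, 426]) cube([84, 1229, 23]);


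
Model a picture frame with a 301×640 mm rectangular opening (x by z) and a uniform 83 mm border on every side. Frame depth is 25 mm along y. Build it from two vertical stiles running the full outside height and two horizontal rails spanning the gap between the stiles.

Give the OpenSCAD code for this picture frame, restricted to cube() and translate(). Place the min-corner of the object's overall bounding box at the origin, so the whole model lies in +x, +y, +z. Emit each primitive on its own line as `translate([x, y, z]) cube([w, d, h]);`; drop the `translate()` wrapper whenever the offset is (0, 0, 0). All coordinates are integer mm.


cube([83, 25, 806]);
translate([384, 0, 0]) cube([83, 25, 806]);
translate([83, 0, 0]) cube([301, 25, 83]);
translate([83, 0, 723]) cube([301, 25, 83]);


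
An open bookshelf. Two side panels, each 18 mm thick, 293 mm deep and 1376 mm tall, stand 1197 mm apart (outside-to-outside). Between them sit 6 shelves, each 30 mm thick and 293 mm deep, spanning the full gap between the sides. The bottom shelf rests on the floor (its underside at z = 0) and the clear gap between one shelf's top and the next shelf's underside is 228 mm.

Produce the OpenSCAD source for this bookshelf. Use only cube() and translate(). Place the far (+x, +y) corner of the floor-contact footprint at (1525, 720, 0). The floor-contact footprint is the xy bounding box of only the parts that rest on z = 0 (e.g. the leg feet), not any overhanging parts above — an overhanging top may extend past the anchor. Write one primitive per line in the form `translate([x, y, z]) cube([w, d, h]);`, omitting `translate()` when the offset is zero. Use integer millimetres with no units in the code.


translate([328, 427, 0]) cube([18, 293, 1376]);
translate([1507, 427, 0]) cube([18, 293, 1376]);
translate([346, 427, 0]) cube([1161, 293, 30]);
translate([346, 427, 258]) cube([1161, 293, 30]);
translate([346, 427, 516]) cube([1161, 293, 30]);
translate([346, 427, 774]) cube([1161, 293, 30]);
translate([346, 427, 1032]) cube([1161, 293, 30]);
translate([346, 427, 1290]) cube([1161, 293, 30]);


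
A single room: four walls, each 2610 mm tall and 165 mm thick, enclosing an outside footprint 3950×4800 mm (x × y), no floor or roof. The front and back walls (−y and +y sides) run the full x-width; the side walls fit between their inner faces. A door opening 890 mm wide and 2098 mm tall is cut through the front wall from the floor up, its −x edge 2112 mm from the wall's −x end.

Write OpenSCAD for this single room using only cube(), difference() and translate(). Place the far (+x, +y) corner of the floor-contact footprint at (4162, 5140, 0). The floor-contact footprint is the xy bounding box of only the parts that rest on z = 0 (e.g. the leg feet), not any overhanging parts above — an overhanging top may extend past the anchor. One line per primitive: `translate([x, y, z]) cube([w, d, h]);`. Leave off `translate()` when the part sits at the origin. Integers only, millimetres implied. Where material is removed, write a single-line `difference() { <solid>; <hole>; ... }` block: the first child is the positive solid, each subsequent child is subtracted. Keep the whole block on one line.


difference() { translate([212, 340, 0]) cube([3950, 165, 2610]); translate([2324, 340, 0]) cube([890, 165, 2098]); }
translate([212, 4975, 0]) cube([3950, 165, 2610]);
translate([212, 505, 0]) cube([165, 4470, 2610]);
translate([3997, 505, 0]) cube([165, 4470, 2610]);
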